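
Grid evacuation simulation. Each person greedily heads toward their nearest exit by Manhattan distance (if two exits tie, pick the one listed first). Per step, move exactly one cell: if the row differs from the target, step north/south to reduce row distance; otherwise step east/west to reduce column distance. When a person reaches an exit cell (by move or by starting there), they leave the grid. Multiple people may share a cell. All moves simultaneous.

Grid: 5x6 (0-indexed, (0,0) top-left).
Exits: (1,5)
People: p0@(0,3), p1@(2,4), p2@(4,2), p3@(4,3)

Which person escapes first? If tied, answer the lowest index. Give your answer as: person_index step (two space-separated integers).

Step 1: p0:(0,3)->(1,3) | p1:(2,4)->(1,4) | p2:(4,2)->(3,2) | p3:(4,3)->(3,3)
Step 2: p0:(1,3)->(1,4) | p1:(1,4)->(1,5)->EXIT | p2:(3,2)->(2,2) | p3:(3,3)->(2,3)
Step 3: p0:(1,4)->(1,5)->EXIT | p1:escaped | p2:(2,2)->(1,2) | p3:(2,3)->(1,3)
Step 4: p0:escaped | p1:escaped | p2:(1,2)->(1,3) | p3:(1,3)->(1,4)
Step 5: p0:escaped | p1:escaped | p2:(1,3)->(1,4) | p3:(1,4)->(1,5)->EXIT
Step 6: p0:escaped | p1:escaped | p2:(1,4)->(1,5)->EXIT | p3:escaped
Exit steps: [3, 2, 6, 5]
First to escape: p1 at step 2

Answer: 1 2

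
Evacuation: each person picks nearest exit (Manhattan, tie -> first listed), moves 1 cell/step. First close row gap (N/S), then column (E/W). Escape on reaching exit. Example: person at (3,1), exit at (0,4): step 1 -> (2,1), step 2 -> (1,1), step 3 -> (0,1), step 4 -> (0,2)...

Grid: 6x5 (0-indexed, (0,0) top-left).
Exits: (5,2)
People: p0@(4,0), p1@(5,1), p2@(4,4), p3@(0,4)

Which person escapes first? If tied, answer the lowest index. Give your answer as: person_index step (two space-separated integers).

Answer: 1 1

Derivation:
Step 1: p0:(4,0)->(5,0) | p1:(5,1)->(5,2)->EXIT | p2:(4,4)->(5,4) | p3:(0,4)->(1,4)
Step 2: p0:(5,0)->(5,1) | p1:escaped | p2:(5,4)->(5,3) | p3:(1,4)->(2,4)
Step 3: p0:(5,1)->(5,2)->EXIT | p1:escaped | p2:(5,3)->(5,2)->EXIT | p3:(2,4)->(3,4)
Step 4: p0:escaped | p1:escaped | p2:escaped | p3:(3,4)->(4,4)
Step 5: p0:escaped | p1:escaped | p2:escaped | p3:(4,4)->(5,4)
Step 6: p0:escaped | p1:escaped | p2:escaped | p3:(5,4)->(5,3)
Step 7: p0:escaped | p1:escaped | p2:escaped | p3:(5,3)->(5,2)->EXIT
Exit steps: [3, 1, 3, 7]
First to escape: p1 at step 1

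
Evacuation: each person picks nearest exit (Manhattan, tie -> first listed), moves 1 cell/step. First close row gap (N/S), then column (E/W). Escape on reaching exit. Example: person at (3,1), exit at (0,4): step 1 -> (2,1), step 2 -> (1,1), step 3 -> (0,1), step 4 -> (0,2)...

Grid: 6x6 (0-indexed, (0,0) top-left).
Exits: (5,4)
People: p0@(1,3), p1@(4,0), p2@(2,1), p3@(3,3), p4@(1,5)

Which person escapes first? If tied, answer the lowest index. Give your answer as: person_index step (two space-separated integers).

Answer: 3 3

Derivation:
Step 1: p0:(1,3)->(2,3) | p1:(4,0)->(5,0) | p2:(2,1)->(3,1) | p3:(3,3)->(4,3) | p4:(1,5)->(2,5)
Step 2: p0:(2,3)->(3,3) | p1:(5,0)->(5,1) | p2:(3,1)->(4,1) | p3:(4,3)->(5,3) | p4:(2,5)->(3,5)
Step 3: p0:(3,3)->(4,3) | p1:(5,1)->(5,2) | p2:(4,1)->(5,1) | p3:(5,3)->(5,4)->EXIT | p4:(3,5)->(4,5)
Step 4: p0:(4,3)->(5,3) | p1:(5,2)->(5,3) | p2:(5,1)->(5,2) | p3:escaped | p4:(4,5)->(5,5)
Step 5: p0:(5,3)->(5,4)->EXIT | p1:(5,3)->(5,4)->EXIT | p2:(5,2)->(5,3) | p3:escaped | p4:(5,5)->(5,4)->EXIT
Step 6: p0:escaped | p1:escaped | p2:(5,3)->(5,4)->EXIT | p3:escaped | p4:escaped
Exit steps: [5, 5, 6, 3, 5]
First to escape: p3 at step 3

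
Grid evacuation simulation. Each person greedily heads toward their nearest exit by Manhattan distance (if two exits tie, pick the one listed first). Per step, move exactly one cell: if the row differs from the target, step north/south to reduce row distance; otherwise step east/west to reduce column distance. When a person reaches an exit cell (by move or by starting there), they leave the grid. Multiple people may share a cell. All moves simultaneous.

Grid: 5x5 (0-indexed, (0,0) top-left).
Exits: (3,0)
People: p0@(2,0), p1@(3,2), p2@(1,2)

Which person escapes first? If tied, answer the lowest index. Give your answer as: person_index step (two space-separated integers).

Step 1: p0:(2,0)->(3,0)->EXIT | p1:(3,2)->(3,1) | p2:(1,2)->(2,2)
Step 2: p0:escaped | p1:(3,1)->(3,0)->EXIT | p2:(2,2)->(3,2)
Step 3: p0:escaped | p1:escaped | p2:(3,2)->(3,1)
Step 4: p0:escaped | p1:escaped | p2:(3,1)->(3,0)->EXIT
Exit steps: [1, 2, 4]
First to escape: p0 at step 1

Answer: 0 1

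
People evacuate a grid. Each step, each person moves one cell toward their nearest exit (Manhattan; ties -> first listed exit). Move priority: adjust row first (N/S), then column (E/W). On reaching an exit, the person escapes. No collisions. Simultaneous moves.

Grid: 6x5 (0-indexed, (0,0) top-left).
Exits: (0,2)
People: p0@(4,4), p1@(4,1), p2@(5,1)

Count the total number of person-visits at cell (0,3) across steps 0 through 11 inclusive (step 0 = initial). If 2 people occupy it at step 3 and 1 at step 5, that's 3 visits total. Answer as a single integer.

Answer: 1

Derivation:
Step 0: p0@(4,4) p1@(4,1) p2@(5,1) -> at (0,3): 0 [-], cum=0
Step 1: p0@(3,4) p1@(3,1) p2@(4,1) -> at (0,3): 0 [-], cum=0
Step 2: p0@(2,4) p1@(2,1) p2@(3,1) -> at (0,3): 0 [-], cum=0
Step 3: p0@(1,4) p1@(1,1) p2@(2,1) -> at (0,3): 0 [-], cum=0
Step 4: p0@(0,4) p1@(0,1) p2@(1,1) -> at (0,3): 0 [-], cum=0
Step 5: p0@(0,3) p1@ESC p2@(0,1) -> at (0,3): 1 [p0], cum=1
Step 6: p0@ESC p1@ESC p2@ESC -> at (0,3): 0 [-], cum=1
Total visits = 1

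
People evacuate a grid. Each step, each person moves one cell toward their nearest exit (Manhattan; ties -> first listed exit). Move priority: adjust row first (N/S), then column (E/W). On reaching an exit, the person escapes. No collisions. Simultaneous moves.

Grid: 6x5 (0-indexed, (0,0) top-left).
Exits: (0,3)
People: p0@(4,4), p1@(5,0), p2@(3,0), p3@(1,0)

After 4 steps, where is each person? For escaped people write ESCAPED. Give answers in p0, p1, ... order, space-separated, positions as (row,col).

Step 1: p0:(4,4)->(3,4) | p1:(5,0)->(4,0) | p2:(3,0)->(2,0) | p3:(1,0)->(0,0)
Step 2: p0:(3,4)->(2,4) | p1:(4,0)->(3,0) | p2:(2,0)->(1,0) | p3:(0,0)->(0,1)
Step 3: p0:(2,4)->(1,4) | p1:(3,0)->(2,0) | p2:(1,0)->(0,0) | p3:(0,1)->(0,2)
Step 4: p0:(1,4)->(0,4) | p1:(2,0)->(1,0) | p2:(0,0)->(0,1) | p3:(0,2)->(0,3)->EXIT

(0,4) (1,0) (0,1) ESCAPED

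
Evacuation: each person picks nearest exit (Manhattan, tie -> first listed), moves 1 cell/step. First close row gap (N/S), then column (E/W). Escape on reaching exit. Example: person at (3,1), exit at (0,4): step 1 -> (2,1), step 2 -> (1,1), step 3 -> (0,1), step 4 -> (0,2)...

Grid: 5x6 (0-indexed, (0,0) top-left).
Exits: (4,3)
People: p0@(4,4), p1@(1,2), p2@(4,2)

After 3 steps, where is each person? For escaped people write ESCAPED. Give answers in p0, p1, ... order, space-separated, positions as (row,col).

Step 1: p0:(4,4)->(4,3)->EXIT | p1:(1,2)->(2,2) | p2:(4,2)->(4,3)->EXIT
Step 2: p0:escaped | p1:(2,2)->(3,2) | p2:escaped
Step 3: p0:escaped | p1:(3,2)->(4,2) | p2:escaped

ESCAPED (4,2) ESCAPED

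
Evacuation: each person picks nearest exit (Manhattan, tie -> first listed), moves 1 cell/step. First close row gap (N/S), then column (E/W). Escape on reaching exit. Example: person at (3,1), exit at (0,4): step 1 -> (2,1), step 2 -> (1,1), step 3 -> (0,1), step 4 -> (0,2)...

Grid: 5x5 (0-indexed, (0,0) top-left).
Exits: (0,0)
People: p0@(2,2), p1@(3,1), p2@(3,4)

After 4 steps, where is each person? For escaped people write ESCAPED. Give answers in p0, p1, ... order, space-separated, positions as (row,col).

Step 1: p0:(2,2)->(1,2) | p1:(3,1)->(2,1) | p2:(3,4)->(2,4)
Step 2: p0:(1,2)->(0,2) | p1:(2,1)->(1,1) | p2:(2,4)->(1,4)
Step 3: p0:(0,2)->(0,1) | p1:(1,1)->(0,1) | p2:(1,4)->(0,4)
Step 4: p0:(0,1)->(0,0)->EXIT | p1:(0,1)->(0,0)->EXIT | p2:(0,4)->(0,3)

ESCAPED ESCAPED (0,3)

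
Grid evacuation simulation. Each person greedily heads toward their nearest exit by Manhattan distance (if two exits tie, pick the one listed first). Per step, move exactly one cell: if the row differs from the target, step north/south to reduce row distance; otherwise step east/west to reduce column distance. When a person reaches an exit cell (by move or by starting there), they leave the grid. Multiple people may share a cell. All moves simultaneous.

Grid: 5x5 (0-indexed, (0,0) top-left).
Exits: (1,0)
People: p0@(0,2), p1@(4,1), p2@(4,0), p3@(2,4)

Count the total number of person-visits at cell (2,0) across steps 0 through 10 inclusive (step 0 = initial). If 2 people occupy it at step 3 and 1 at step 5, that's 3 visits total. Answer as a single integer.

Answer: 1

Derivation:
Step 0: p0@(0,2) p1@(4,1) p2@(4,0) p3@(2,4) -> at (2,0): 0 [-], cum=0
Step 1: p0@(1,2) p1@(3,1) p2@(3,0) p3@(1,4) -> at (2,0): 0 [-], cum=0
Step 2: p0@(1,1) p1@(2,1) p2@(2,0) p3@(1,3) -> at (2,0): 1 [p2], cum=1
Step 3: p0@ESC p1@(1,1) p2@ESC p3@(1,2) -> at (2,0): 0 [-], cum=1
Step 4: p0@ESC p1@ESC p2@ESC p3@(1,1) -> at (2,0): 0 [-], cum=1
Step 5: p0@ESC p1@ESC p2@ESC p3@ESC -> at (2,0): 0 [-], cum=1
Total visits = 1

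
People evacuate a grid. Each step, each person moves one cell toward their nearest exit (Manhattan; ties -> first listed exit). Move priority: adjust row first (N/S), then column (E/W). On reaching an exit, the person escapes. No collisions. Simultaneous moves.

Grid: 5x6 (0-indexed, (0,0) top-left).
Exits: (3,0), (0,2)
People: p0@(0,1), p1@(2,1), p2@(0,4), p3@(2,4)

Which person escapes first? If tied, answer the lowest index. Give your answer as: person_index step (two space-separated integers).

Step 1: p0:(0,1)->(0,2)->EXIT | p1:(2,1)->(3,1) | p2:(0,4)->(0,3) | p3:(2,4)->(1,4)
Step 2: p0:escaped | p1:(3,1)->(3,0)->EXIT | p2:(0,3)->(0,2)->EXIT | p3:(1,4)->(0,4)
Step 3: p0:escaped | p1:escaped | p2:escaped | p3:(0,4)->(0,3)
Step 4: p0:escaped | p1:escaped | p2:escaped | p3:(0,3)->(0,2)->EXIT
Exit steps: [1, 2, 2, 4]
First to escape: p0 at step 1

Answer: 0 1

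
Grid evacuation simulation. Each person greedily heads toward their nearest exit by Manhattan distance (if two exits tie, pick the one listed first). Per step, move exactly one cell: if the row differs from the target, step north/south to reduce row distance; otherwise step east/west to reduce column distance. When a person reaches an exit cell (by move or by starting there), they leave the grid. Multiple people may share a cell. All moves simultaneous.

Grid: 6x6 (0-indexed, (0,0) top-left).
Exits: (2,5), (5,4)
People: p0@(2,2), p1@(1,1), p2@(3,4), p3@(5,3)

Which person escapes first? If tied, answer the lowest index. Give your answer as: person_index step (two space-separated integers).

Answer: 3 1

Derivation:
Step 1: p0:(2,2)->(2,3) | p1:(1,1)->(2,1) | p2:(3,4)->(2,4) | p3:(5,3)->(5,4)->EXIT
Step 2: p0:(2,3)->(2,4) | p1:(2,1)->(2,2) | p2:(2,4)->(2,5)->EXIT | p3:escaped
Step 3: p0:(2,4)->(2,5)->EXIT | p1:(2,2)->(2,3) | p2:escaped | p3:escaped
Step 4: p0:escaped | p1:(2,3)->(2,4) | p2:escaped | p3:escaped
Step 5: p0:escaped | p1:(2,4)->(2,5)->EXIT | p2:escaped | p3:escaped
Exit steps: [3, 5, 2, 1]
First to escape: p3 at step 1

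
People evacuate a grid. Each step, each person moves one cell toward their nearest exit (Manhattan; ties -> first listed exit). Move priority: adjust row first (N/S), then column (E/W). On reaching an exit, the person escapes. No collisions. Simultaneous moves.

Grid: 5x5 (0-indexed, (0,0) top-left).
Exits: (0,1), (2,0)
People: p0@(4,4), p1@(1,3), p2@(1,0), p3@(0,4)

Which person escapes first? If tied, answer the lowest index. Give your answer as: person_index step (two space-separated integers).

Step 1: p0:(4,4)->(3,4) | p1:(1,3)->(0,3) | p2:(1,0)->(2,0)->EXIT | p3:(0,4)->(0,3)
Step 2: p0:(3,4)->(2,4) | p1:(0,3)->(0,2) | p2:escaped | p3:(0,3)->(0,2)
Step 3: p0:(2,4)->(2,3) | p1:(0,2)->(0,1)->EXIT | p2:escaped | p3:(0,2)->(0,1)->EXIT
Step 4: p0:(2,3)->(2,2) | p1:escaped | p2:escaped | p3:escaped
Step 5: p0:(2,2)->(2,1) | p1:escaped | p2:escaped | p3:escaped
Step 6: p0:(2,1)->(2,0)->EXIT | p1:escaped | p2:escaped | p3:escaped
Exit steps: [6, 3, 1, 3]
First to escape: p2 at step 1

Answer: 2 1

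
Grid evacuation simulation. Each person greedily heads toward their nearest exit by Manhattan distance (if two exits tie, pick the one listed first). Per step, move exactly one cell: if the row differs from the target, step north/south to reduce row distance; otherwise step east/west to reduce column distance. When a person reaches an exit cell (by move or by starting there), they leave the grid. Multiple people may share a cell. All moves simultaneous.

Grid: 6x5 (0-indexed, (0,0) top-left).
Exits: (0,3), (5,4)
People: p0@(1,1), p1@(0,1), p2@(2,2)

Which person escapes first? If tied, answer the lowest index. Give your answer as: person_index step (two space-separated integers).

Step 1: p0:(1,1)->(0,1) | p1:(0,1)->(0,2) | p2:(2,2)->(1,2)
Step 2: p0:(0,1)->(0,2) | p1:(0,2)->(0,3)->EXIT | p2:(1,2)->(0,2)
Step 3: p0:(0,2)->(0,3)->EXIT | p1:escaped | p2:(0,2)->(0,3)->EXIT
Exit steps: [3, 2, 3]
First to escape: p1 at step 2

Answer: 1 2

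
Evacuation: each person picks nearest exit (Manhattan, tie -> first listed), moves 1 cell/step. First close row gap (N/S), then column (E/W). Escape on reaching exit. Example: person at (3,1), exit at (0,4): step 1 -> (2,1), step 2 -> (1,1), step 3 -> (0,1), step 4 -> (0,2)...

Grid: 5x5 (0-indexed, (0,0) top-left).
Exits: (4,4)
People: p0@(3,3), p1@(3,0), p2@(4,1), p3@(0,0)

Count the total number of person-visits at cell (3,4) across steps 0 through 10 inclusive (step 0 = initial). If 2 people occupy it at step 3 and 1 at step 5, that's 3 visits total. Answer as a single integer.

Step 0: p0@(3,3) p1@(3,0) p2@(4,1) p3@(0,0) -> at (3,4): 0 [-], cum=0
Step 1: p0@(4,3) p1@(4,0) p2@(4,2) p3@(1,0) -> at (3,4): 0 [-], cum=0
Step 2: p0@ESC p1@(4,1) p2@(4,3) p3@(2,0) -> at (3,4): 0 [-], cum=0
Step 3: p0@ESC p1@(4,2) p2@ESC p3@(3,0) -> at (3,4): 0 [-], cum=0
Step 4: p0@ESC p1@(4,3) p2@ESC p3@(4,0) -> at (3,4): 0 [-], cum=0
Step 5: p0@ESC p1@ESC p2@ESC p3@(4,1) -> at (3,4): 0 [-], cum=0
Step 6: p0@ESC p1@ESC p2@ESC p3@(4,2) -> at (3,4): 0 [-], cum=0
Step 7: p0@ESC p1@ESC p2@ESC p3@(4,3) -> at (3,4): 0 [-], cum=0
Step 8: p0@ESC p1@ESC p2@ESC p3@ESC -> at (3,4): 0 [-], cum=0
Total visits = 0

Answer: 0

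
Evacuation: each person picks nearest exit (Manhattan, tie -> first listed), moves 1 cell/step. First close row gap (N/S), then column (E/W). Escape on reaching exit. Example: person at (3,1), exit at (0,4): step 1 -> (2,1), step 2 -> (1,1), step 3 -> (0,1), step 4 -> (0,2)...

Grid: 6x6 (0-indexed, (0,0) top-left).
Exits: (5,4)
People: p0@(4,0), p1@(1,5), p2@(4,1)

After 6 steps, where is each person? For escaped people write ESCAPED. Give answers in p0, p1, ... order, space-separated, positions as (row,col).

Step 1: p0:(4,0)->(5,0) | p1:(1,5)->(2,5) | p2:(4,1)->(5,1)
Step 2: p0:(5,0)->(5,1) | p1:(2,5)->(3,5) | p2:(5,1)->(5,2)
Step 3: p0:(5,1)->(5,2) | p1:(3,5)->(4,5) | p2:(5,2)->(5,3)
Step 4: p0:(5,2)->(5,3) | p1:(4,5)->(5,5) | p2:(5,3)->(5,4)->EXIT
Step 5: p0:(5,3)->(5,4)->EXIT | p1:(5,5)->(5,4)->EXIT | p2:escaped

ESCAPED ESCAPED ESCAPED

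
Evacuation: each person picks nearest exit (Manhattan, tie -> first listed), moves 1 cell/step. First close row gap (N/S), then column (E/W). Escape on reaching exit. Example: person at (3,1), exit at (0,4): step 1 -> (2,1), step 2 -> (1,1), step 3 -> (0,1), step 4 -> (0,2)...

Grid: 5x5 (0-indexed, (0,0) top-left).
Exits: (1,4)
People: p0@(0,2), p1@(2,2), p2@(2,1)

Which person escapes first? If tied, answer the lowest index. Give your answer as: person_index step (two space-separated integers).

Step 1: p0:(0,2)->(1,2) | p1:(2,2)->(1,2) | p2:(2,1)->(1,1)
Step 2: p0:(1,2)->(1,3) | p1:(1,2)->(1,3) | p2:(1,1)->(1,2)
Step 3: p0:(1,3)->(1,4)->EXIT | p1:(1,3)->(1,4)->EXIT | p2:(1,2)->(1,3)
Step 4: p0:escaped | p1:escaped | p2:(1,3)->(1,4)->EXIT
Exit steps: [3, 3, 4]
First to escape: p0 at step 3

Answer: 0 3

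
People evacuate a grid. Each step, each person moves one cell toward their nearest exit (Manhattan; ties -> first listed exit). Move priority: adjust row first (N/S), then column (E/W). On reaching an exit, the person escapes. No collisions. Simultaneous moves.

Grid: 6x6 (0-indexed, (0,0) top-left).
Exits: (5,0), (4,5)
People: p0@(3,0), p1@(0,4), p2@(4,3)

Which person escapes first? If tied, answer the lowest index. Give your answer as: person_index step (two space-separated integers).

Step 1: p0:(3,0)->(4,0) | p1:(0,4)->(1,4) | p2:(4,3)->(4,4)
Step 2: p0:(4,0)->(5,0)->EXIT | p1:(1,4)->(2,4) | p2:(4,4)->(4,5)->EXIT
Step 3: p0:escaped | p1:(2,4)->(3,4) | p2:escaped
Step 4: p0:escaped | p1:(3,4)->(4,4) | p2:escaped
Step 5: p0:escaped | p1:(4,4)->(4,5)->EXIT | p2:escaped
Exit steps: [2, 5, 2]
First to escape: p0 at step 2

Answer: 0 2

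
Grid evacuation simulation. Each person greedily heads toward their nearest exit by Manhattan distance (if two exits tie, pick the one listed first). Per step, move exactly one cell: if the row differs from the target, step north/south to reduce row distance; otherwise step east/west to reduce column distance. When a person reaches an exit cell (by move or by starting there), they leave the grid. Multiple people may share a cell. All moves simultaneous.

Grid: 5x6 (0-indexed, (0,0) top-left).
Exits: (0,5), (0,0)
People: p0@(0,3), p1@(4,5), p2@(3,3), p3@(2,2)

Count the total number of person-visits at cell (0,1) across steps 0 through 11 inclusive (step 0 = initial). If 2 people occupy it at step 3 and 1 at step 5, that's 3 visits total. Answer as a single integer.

Step 0: p0@(0,3) p1@(4,5) p2@(3,3) p3@(2,2) -> at (0,1): 0 [-], cum=0
Step 1: p0@(0,4) p1@(3,5) p2@(2,3) p3@(1,2) -> at (0,1): 0 [-], cum=0
Step 2: p0@ESC p1@(2,5) p2@(1,3) p3@(0,2) -> at (0,1): 0 [-], cum=0
Step 3: p0@ESC p1@(1,5) p2@(0,3) p3@(0,1) -> at (0,1): 1 [p3], cum=1
Step 4: p0@ESC p1@ESC p2@(0,4) p3@ESC -> at (0,1): 0 [-], cum=1
Step 5: p0@ESC p1@ESC p2@ESC p3@ESC -> at (0,1): 0 [-], cum=1
Total visits = 1

Answer: 1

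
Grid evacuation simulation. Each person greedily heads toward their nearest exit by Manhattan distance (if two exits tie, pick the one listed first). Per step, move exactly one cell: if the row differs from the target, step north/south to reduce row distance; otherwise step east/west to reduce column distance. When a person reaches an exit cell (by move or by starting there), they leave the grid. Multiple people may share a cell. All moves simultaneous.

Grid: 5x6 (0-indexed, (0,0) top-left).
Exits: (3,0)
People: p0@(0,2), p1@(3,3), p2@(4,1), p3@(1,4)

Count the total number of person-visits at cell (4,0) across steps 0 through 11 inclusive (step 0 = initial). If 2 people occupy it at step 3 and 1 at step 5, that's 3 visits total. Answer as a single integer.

Step 0: p0@(0,2) p1@(3,3) p2@(4,1) p3@(1,4) -> at (4,0): 0 [-], cum=0
Step 1: p0@(1,2) p1@(3,2) p2@(3,1) p3@(2,4) -> at (4,0): 0 [-], cum=0
Step 2: p0@(2,2) p1@(3,1) p2@ESC p3@(3,4) -> at (4,0): 0 [-], cum=0
Step 3: p0@(3,2) p1@ESC p2@ESC p3@(3,3) -> at (4,0): 0 [-], cum=0
Step 4: p0@(3,1) p1@ESC p2@ESC p3@(3,2) -> at (4,0): 0 [-], cum=0
Step 5: p0@ESC p1@ESC p2@ESC p3@(3,1) -> at (4,0): 0 [-], cum=0
Step 6: p0@ESC p1@ESC p2@ESC p3@ESC -> at (4,0): 0 [-], cum=0
Total visits = 0

Answer: 0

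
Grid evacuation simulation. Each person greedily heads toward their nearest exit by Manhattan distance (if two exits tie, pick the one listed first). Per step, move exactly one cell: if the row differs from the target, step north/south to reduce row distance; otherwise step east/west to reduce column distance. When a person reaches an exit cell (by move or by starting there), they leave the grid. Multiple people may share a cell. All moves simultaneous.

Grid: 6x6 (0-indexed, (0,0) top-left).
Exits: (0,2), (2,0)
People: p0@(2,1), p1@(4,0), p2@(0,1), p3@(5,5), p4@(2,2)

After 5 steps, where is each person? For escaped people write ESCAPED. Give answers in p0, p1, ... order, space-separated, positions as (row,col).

Step 1: p0:(2,1)->(2,0)->EXIT | p1:(4,0)->(3,0) | p2:(0,1)->(0,2)->EXIT | p3:(5,5)->(4,5) | p4:(2,2)->(1,2)
Step 2: p0:escaped | p1:(3,0)->(2,0)->EXIT | p2:escaped | p3:(4,5)->(3,5) | p4:(1,2)->(0,2)->EXIT
Step 3: p0:escaped | p1:escaped | p2:escaped | p3:(3,5)->(2,5) | p4:escaped
Step 4: p0:escaped | p1:escaped | p2:escaped | p3:(2,5)->(1,5) | p4:escaped
Step 5: p0:escaped | p1:escaped | p2:escaped | p3:(1,5)->(0,5) | p4:escaped

ESCAPED ESCAPED ESCAPED (0,5) ESCAPED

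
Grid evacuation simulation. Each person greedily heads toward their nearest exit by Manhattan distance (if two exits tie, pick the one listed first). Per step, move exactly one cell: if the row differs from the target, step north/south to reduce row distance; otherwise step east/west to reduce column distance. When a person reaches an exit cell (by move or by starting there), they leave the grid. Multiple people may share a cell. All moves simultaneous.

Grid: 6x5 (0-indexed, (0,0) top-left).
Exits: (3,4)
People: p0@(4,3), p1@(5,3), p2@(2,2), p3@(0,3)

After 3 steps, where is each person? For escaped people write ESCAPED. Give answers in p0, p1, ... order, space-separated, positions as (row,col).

Step 1: p0:(4,3)->(3,3) | p1:(5,3)->(4,3) | p2:(2,2)->(3,2) | p3:(0,3)->(1,3)
Step 2: p0:(3,3)->(3,4)->EXIT | p1:(4,3)->(3,3) | p2:(3,2)->(3,3) | p3:(1,3)->(2,3)
Step 3: p0:escaped | p1:(3,3)->(3,4)->EXIT | p2:(3,3)->(3,4)->EXIT | p3:(2,3)->(3,3)

ESCAPED ESCAPED ESCAPED (3,3)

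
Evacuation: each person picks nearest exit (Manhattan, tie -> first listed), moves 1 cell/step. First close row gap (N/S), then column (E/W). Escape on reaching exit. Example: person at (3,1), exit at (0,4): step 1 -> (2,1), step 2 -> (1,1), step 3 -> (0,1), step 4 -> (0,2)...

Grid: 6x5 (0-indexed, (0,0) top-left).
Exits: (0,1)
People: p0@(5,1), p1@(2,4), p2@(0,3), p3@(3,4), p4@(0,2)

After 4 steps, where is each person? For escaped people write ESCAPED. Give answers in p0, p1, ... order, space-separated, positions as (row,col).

Step 1: p0:(5,1)->(4,1) | p1:(2,4)->(1,4) | p2:(0,3)->(0,2) | p3:(3,4)->(2,4) | p4:(0,2)->(0,1)->EXIT
Step 2: p0:(4,1)->(3,1) | p1:(1,4)->(0,4) | p2:(0,2)->(0,1)->EXIT | p3:(2,4)->(1,4) | p4:escaped
Step 3: p0:(3,1)->(2,1) | p1:(0,4)->(0,3) | p2:escaped | p3:(1,4)->(0,4) | p4:escaped
Step 4: p0:(2,1)->(1,1) | p1:(0,3)->(0,2) | p2:escaped | p3:(0,4)->(0,3) | p4:escaped

(1,1) (0,2) ESCAPED (0,3) ESCAPED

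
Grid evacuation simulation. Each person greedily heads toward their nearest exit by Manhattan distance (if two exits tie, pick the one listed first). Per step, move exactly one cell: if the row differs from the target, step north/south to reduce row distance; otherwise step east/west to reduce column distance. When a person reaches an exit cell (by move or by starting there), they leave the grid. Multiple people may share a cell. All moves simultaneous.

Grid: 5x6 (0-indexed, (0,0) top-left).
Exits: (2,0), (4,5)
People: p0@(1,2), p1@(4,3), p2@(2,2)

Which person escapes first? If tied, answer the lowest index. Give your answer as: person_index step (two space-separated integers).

Step 1: p0:(1,2)->(2,2) | p1:(4,3)->(4,4) | p2:(2,2)->(2,1)
Step 2: p0:(2,2)->(2,1) | p1:(4,4)->(4,5)->EXIT | p2:(2,1)->(2,0)->EXIT
Step 3: p0:(2,1)->(2,0)->EXIT | p1:escaped | p2:escaped
Exit steps: [3, 2, 2]
First to escape: p1 at step 2

Answer: 1 2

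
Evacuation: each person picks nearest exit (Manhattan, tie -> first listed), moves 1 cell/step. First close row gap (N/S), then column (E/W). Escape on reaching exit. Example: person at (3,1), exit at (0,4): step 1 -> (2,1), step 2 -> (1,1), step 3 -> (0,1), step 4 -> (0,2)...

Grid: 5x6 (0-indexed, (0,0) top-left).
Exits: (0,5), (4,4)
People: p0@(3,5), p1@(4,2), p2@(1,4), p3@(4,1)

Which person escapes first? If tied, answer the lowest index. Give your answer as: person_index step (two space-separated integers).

Step 1: p0:(3,5)->(4,5) | p1:(4,2)->(4,3) | p2:(1,4)->(0,4) | p3:(4,1)->(4,2)
Step 2: p0:(4,5)->(4,4)->EXIT | p1:(4,3)->(4,4)->EXIT | p2:(0,4)->(0,5)->EXIT | p3:(4,2)->(4,3)
Step 3: p0:escaped | p1:escaped | p2:escaped | p3:(4,3)->(4,4)->EXIT
Exit steps: [2, 2, 2, 3]
First to escape: p0 at step 2

Answer: 0 2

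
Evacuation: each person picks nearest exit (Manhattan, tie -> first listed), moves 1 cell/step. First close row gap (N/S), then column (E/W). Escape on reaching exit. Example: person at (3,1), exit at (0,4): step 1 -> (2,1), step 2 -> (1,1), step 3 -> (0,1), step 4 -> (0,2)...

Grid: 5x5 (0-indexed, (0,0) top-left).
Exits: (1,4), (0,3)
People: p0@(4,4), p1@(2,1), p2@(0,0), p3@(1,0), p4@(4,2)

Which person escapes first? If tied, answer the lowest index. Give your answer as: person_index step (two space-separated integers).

Step 1: p0:(4,4)->(3,4) | p1:(2,1)->(1,1) | p2:(0,0)->(0,1) | p3:(1,0)->(1,1) | p4:(4,2)->(3,2)
Step 2: p0:(3,4)->(2,4) | p1:(1,1)->(1,2) | p2:(0,1)->(0,2) | p3:(1,1)->(1,2) | p4:(3,2)->(2,2)
Step 3: p0:(2,4)->(1,4)->EXIT | p1:(1,2)->(1,3) | p2:(0,2)->(0,3)->EXIT | p3:(1,2)->(1,3) | p4:(2,2)->(1,2)
Step 4: p0:escaped | p1:(1,3)->(1,4)->EXIT | p2:escaped | p3:(1,3)->(1,4)->EXIT | p4:(1,2)->(1,3)
Step 5: p0:escaped | p1:escaped | p2:escaped | p3:escaped | p4:(1,3)->(1,4)->EXIT
Exit steps: [3, 4, 3, 4, 5]
First to escape: p0 at step 3

Answer: 0 3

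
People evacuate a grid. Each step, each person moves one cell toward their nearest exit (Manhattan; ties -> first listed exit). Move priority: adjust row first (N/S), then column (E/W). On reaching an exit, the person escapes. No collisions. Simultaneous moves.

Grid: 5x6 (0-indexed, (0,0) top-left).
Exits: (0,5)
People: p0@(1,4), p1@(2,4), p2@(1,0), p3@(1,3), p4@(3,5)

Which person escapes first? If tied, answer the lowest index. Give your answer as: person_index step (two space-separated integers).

Answer: 0 2

Derivation:
Step 1: p0:(1,4)->(0,4) | p1:(2,4)->(1,4) | p2:(1,0)->(0,0) | p3:(1,3)->(0,3) | p4:(3,5)->(2,5)
Step 2: p0:(0,4)->(0,5)->EXIT | p1:(1,4)->(0,4) | p2:(0,0)->(0,1) | p3:(0,3)->(0,4) | p4:(2,5)->(1,5)
Step 3: p0:escaped | p1:(0,4)->(0,5)->EXIT | p2:(0,1)->(0,2) | p3:(0,4)->(0,5)->EXIT | p4:(1,5)->(0,5)->EXIT
Step 4: p0:escaped | p1:escaped | p2:(0,2)->(0,3) | p3:escaped | p4:escaped
Step 5: p0:escaped | p1:escaped | p2:(0,3)->(0,4) | p3:escaped | p4:escaped
Step 6: p0:escaped | p1:escaped | p2:(0,4)->(0,5)->EXIT | p3:escaped | p4:escaped
Exit steps: [2, 3, 6, 3, 3]
First to escape: p0 at step 2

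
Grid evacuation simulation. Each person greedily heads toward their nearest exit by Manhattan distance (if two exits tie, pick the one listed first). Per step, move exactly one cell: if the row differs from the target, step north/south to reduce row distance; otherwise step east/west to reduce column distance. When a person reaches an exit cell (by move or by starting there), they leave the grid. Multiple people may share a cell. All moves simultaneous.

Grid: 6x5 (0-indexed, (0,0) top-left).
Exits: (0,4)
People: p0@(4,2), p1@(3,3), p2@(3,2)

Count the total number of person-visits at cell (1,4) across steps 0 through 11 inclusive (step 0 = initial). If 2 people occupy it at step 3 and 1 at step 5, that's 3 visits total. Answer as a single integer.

Answer: 0

Derivation:
Step 0: p0@(4,2) p1@(3,3) p2@(3,2) -> at (1,4): 0 [-], cum=0
Step 1: p0@(3,2) p1@(2,3) p2@(2,2) -> at (1,4): 0 [-], cum=0
Step 2: p0@(2,2) p1@(1,3) p2@(1,2) -> at (1,4): 0 [-], cum=0
Step 3: p0@(1,2) p1@(0,3) p2@(0,2) -> at (1,4): 0 [-], cum=0
Step 4: p0@(0,2) p1@ESC p2@(0,3) -> at (1,4): 0 [-], cum=0
Step 5: p0@(0,3) p1@ESC p2@ESC -> at (1,4): 0 [-], cum=0
Step 6: p0@ESC p1@ESC p2@ESC -> at (1,4): 0 [-], cum=0
Total visits = 0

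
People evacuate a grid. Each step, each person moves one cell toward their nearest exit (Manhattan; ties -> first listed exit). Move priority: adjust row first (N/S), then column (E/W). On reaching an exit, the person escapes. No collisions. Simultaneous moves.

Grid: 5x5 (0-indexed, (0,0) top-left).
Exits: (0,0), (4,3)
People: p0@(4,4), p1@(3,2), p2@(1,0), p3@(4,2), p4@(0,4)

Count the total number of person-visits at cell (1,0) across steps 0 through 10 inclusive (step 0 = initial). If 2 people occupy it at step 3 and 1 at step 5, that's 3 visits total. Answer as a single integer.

Step 0: p0@(4,4) p1@(3,2) p2@(1,0) p3@(4,2) p4@(0,4) -> at (1,0): 1 [p2], cum=1
Step 1: p0@ESC p1@(4,2) p2@ESC p3@ESC p4@(0,3) -> at (1,0): 0 [-], cum=1
Step 2: p0@ESC p1@ESC p2@ESC p3@ESC p4@(0,2) -> at (1,0): 0 [-], cum=1
Step 3: p0@ESC p1@ESC p2@ESC p3@ESC p4@(0,1) -> at (1,0): 0 [-], cum=1
Step 4: p0@ESC p1@ESC p2@ESC p3@ESC p4@ESC -> at (1,0): 0 [-], cum=1
Total visits = 1

Answer: 1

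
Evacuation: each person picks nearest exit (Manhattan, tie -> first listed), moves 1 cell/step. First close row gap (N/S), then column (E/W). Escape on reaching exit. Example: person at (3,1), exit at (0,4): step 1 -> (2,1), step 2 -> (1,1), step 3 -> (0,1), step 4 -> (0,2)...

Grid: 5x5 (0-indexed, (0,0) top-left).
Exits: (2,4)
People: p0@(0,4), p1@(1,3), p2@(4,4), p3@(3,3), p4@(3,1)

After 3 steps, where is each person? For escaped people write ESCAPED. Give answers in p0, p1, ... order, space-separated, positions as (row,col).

Step 1: p0:(0,4)->(1,4) | p1:(1,3)->(2,3) | p2:(4,4)->(3,4) | p3:(3,3)->(2,3) | p4:(3,1)->(2,1)
Step 2: p0:(1,4)->(2,4)->EXIT | p1:(2,3)->(2,4)->EXIT | p2:(3,4)->(2,4)->EXIT | p3:(2,3)->(2,4)->EXIT | p4:(2,1)->(2,2)
Step 3: p0:escaped | p1:escaped | p2:escaped | p3:escaped | p4:(2,2)->(2,3)

ESCAPED ESCAPED ESCAPED ESCAPED (2,3)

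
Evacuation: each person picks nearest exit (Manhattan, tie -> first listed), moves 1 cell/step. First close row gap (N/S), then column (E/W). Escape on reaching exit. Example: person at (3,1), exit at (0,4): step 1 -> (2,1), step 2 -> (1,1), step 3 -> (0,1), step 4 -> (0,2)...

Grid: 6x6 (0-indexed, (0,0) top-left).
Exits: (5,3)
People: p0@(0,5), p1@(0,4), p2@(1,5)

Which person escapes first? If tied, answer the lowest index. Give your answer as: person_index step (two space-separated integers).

Answer: 1 6

Derivation:
Step 1: p0:(0,5)->(1,5) | p1:(0,4)->(1,4) | p2:(1,5)->(2,5)
Step 2: p0:(1,5)->(2,5) | p1:(1,4)->(2,4) | p2:(2,5)->(3,5)
Step 3: p0:(2,5)->(3,5) | p1:(2,4)->(3,4) | p2:(3,5)->(4,5)
Step 4: p0:(3,5)->(4,5) | p1:(3,4)->(4,4) | p2:(4,5)->(5,5)
Step 5: p0:(4,5)->(5,5) | p1:(4,4)->(5,4) | p2:(5,5)->(5,4)
Step 6: p0:(5,5)->(5,4) | p1:(5,4)->(5,3)->EXIT | p2:(5,4)->(5,3)->EXIT
Step 7: p0:(5,4)->(5,3)->EXIT | p1:escaped | p2:escaped
Exit steps: [7, 6, 6]
First to escape: p1 at step 6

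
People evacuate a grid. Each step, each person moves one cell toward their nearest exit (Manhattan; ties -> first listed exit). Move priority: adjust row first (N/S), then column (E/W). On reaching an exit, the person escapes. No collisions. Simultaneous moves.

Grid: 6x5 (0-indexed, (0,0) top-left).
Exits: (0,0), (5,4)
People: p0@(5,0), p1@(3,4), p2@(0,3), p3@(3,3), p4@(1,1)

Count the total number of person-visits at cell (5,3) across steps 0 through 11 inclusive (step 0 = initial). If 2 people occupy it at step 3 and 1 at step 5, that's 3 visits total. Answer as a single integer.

Step 0: p0@(5,0) p1@(3,4) p2@(0,3) p3@(3,3) p4@(1,1) -> at (5,3): 0 [-], cum=0
Step 1: p0@(5,1) p1@(4,4) p2@(0,2) p3@(4,3) p4@(0,1) -> at (5,3): 0 [-], cum=0
Step 2: p0@(5,2) p1@ESC p2@(0,1) p3@(5,3) p4@ESC -> at (5,3): 1 [p3], cum=1
Step 3: p0@(5,3) p1@ESC p2@ESC p3@ESC p4@ESC -> at (5,3): 1 [p0], cum=2
Step 4: p0@ESC p1@ESC p2@ESC p3@ESC p4@ESC -> at (5,3): 0 [-], cum=2
Total visits = 2

Answer: 2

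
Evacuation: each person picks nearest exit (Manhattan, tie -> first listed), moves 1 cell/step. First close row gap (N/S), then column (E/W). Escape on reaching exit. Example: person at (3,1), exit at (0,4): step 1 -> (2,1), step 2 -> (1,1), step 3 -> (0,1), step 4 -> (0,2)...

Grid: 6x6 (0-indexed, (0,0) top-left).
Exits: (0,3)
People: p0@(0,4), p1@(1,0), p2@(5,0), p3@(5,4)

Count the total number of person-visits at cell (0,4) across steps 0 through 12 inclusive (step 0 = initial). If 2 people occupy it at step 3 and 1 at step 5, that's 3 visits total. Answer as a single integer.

Answer: 2

Derivation:
Step 0: p0@(0,4) p1@(1,0) p2@(5,0) p3@(5,4) -> at (0,4): 1 [p0], cum=1
Step 1: p0@ESC p1@(0,0) p2@(4,0) p3@(4,4) -> at (0,4): 0 [-], cum=1
Step 2: p0@ESC p1@(0,1) p2@(3,0) p3@(3,4) -> at (0,4): 0 [-], cum=1
Step 3: p0@ESC p1@(0,2) p2@(2,0) p3@(2,4) -> at (0,4): 0 [-], cum=1
Step 4: p0@ESC p1@ESC p2@(1,0) p3@(1,4) -> at (0,4): 0 [-], cum=1
Step 5: p0@ESC p1@ESC p2@(0,0) p3@(0,4) -> at (0,4): 1 [p3], cum=2
Step 6: p0@ESC p1@ESC p2@(0,1) p3@ESC -> at (0,4): 0 [-], cum=2
Step 7: p0@ESC p1@ESC p2@(0,2) p3@ESC -> at (0,4): 0 [-], cum=2
Step 8: p0@ESC p1@ESC p2@ESC p3@ESC -> at (0,4): 0 [-], cum=2
Total visits = 2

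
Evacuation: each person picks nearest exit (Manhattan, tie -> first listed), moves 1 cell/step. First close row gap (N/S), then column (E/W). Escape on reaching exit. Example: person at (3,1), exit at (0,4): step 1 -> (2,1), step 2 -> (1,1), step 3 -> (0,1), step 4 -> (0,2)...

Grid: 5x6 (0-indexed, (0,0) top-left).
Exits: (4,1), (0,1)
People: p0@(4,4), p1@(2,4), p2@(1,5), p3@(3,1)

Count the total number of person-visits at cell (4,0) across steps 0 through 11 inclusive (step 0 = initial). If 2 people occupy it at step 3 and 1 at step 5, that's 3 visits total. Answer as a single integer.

Answer: 0

Derivation:
Step 0: p0@(4,4) p1@(2,4) p2@(1,5) p3@(3,1) -> at (4,0): 0 [-], cum=0
Step 1: p0@(4,3) p1@(3,4) p2@(0,5) p3@ESC -> at (4,0): 0 [-], cum=0
Step 2: p0@(4,2) p1@(4,4) p2@(0,4) p3@ESC -> at (4,0): 0 [-], cum=0
Step 3: p0@ESC p1@(4,3) p2@(0,3) p3@ESC -> at (4,0): 0 [-], cum=0
Step 4: p0@ESC p1@(4,2) p2@(0,2) p3@ESC -> at (4,0): 0 [-], cum=0
Step 5: p0@ESC p1@ESC p2@ESC p3@ESC -> at (4,0): 0 [-], cum=0
Total visits = 0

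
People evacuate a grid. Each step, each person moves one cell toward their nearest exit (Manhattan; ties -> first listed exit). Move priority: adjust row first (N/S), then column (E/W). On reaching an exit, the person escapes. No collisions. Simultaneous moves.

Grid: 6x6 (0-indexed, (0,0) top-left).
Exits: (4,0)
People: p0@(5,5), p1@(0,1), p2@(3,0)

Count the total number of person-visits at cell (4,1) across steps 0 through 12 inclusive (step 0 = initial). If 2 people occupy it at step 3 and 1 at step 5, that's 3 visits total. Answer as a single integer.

Step 0: p0@(5,5) p1@(0,1) p2@(3,0) -> at (4,1): 0 [-], cum=0
Step 1: p0@(4,5) p1@(1,1) p2@ESC -> at (4,1): 0 [-], cum=0
Step 2: p0@(4,4) p1@(2,1) p2@ESC -> at (4,1): 0 [-], cum=0
Step 3: p0@(4,3) p1@(3,1) p2@ESC -> at (4,1): 0 [-], cum=0
Step 4: p0@(4,2) p1@(4,1) p2@ESC -> at (4,1): 1 [p1], cum=1
Step 5: p0@(4,1) p1@ESC p2@ESC -> at (4,1): 1 [p0], cum=2
Step 6: p0@ESC p1@ESC p2@ESC -> at (4,1): 0 [-], cum=2
Total visits = 2

Answer: 2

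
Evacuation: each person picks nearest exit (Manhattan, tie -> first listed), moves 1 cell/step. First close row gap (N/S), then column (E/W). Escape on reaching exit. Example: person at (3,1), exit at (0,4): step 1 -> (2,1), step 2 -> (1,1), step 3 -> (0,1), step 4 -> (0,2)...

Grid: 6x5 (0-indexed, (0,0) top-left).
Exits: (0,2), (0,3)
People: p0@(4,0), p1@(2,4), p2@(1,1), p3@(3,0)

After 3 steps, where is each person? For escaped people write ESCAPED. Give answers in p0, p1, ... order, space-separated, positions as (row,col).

Step 1: p0:(4,0)->(3,0) | p1:(2,4)->(1,4) | p2:(1,1)->(0,1) | p3:(3,0)->(2,0)
Step 2: p0:(3,0)->(2,0) | p1:(1,4)->(0,4) | p2:(0,1)->(0,2)->EXIT | p3:(2,0)->(1,0)
Step 3: p0:(2,0)->(1,0) | p1:(0,4)->(0,3)->EXIT | p2:escaped | p3:(1,0)->(0,0)

(1,0) ESCAPED ESCAPED (0,0)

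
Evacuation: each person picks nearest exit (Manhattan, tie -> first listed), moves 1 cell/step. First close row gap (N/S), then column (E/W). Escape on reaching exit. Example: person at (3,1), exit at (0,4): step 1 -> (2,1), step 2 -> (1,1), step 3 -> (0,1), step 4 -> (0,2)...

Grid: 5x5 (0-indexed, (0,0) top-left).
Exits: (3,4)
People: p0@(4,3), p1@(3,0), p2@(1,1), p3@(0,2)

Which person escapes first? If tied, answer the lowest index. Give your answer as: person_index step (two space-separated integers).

Step 1: p0:(4,3)->(3,3) | p1:(3,0)->(3,1) | p2:(1,1)->(2,1) | p3:(0,2)->(1,2)
Step 2: p0:(3,3)->(3,4)->EXIT | p1:(3,1)->(3,2) | p2:(2,1)->(3,1) | p3:(1,2)->(2,2)
Step 3: p0:escaped | p1:(3,2)->(3,3) | p2:(3,1)->(3,2) | p3:(2,2)->(3,2)
Step 4: p0:escaped | p1:(3,3)->(3,4)->EXIT | p2:(3,2)->(3,3) | p3:(3,2)->(3,3)
Step 5: p0:escaped | p1:escaped | p2:(3,3)->(3,4)->EXIT | p3:(3,3)->(3,4)->EXIT
Exit steps: [2, 4, 5, 5]
First to escape: p0 at step 2

Answer: 0 2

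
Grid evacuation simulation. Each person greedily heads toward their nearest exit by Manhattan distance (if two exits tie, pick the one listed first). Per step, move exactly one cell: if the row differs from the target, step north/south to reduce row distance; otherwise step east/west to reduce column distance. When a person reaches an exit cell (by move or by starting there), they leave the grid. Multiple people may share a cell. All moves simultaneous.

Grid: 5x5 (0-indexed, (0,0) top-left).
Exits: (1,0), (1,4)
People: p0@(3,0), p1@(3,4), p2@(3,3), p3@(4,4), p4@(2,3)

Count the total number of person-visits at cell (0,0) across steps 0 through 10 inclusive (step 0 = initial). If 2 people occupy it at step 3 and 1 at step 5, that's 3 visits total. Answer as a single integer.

Answer: 0

Derivation:
Step 0: p0@(3,0) p1@(3,4) p2@(3,3) p3@(4,4) p4@(2,3) -> at (0,0): 0 [-], cum=0
Step 1: p0@(2,0) p1@(2,4) p2@(2,3) p3@(3,4) p4@(1,3) -> at (0,0): 0 [-], cum=0
Step 2: p0@ESC p1@ESC p2@(1,3) p3@(2,4) p4@ESC -> at (0,0): 0 [-], cum=0
Step 3: p0@ESC p1@ESC p2@ESC p3@ESC p4@ESC -> at (0,0): 0 [-], cum=0
Total visits = 0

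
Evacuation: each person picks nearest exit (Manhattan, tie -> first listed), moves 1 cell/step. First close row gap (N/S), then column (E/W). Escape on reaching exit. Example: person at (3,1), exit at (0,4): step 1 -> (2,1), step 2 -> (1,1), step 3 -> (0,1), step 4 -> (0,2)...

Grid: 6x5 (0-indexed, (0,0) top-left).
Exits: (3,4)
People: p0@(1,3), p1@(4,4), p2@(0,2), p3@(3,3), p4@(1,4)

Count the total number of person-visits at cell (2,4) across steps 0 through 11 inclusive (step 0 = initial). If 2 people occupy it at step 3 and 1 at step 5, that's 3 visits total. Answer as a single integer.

Step 0: p0@(1,3) p1@(4,4) p2@(0,2) p3@(3,3) p4@(1,4) -> at (2,4): 0 [-], cum=0
Step 1: p0@(2,3) p1@ESC p2@(1,2) p3@ESC p4@(2,4) -> at (2,4): 1 [p4], cum=1
Step 2: p0@(3,3) p1@ESC p2@(2,2) p3@ESC p4@ESC -> at (2,4): 0 [-], cum=1
Step 3: p0@ESC p1@ESC p2@(3,2) p3@ESC p4@ESC -> at (2,4): 0 [-], cum=1
Step 4: p0@ESC p1@ESC p2@(3,3) p3@ESC p4@ESC -> at (2,4): 0 [-], cum=1
Step 5: p0@ESC p1@ESC p2@ESC p3@ESC p4@ESC -> at (2,4): 0 [-], cum=1
Total visits = 1

Answer: 1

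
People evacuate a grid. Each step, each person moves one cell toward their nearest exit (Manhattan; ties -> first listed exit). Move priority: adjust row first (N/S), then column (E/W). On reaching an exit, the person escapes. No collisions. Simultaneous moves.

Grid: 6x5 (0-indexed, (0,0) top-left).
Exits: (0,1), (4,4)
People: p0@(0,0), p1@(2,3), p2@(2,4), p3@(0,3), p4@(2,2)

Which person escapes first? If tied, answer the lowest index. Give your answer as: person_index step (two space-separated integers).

Step 1: p0:(0,0)->(0,1)->EXIT | p1:(2,3)->(3,3) | p2:(2,4)->(3,4) | p3:(0,3)->(0,2) | p4:(2,2)->(1,2)
Step 2: p0:escaped | p1:(3,3)->(4,3) | p2:(3,4)->(4,4)->EXIT | p3:(0,2)->(0,1)->EXIT | p4:(1,2)->(0,2)
Step 3: p0:escaped | p1:(4,3)->(4,4)->EXIT | p2:escaped | p3:escaped | p4:(0,2)->(0,1)->EXIT
Exit steps: [1, 3, 2, 2, 3]
First to escape: p0 at step 1

Answer: 0 1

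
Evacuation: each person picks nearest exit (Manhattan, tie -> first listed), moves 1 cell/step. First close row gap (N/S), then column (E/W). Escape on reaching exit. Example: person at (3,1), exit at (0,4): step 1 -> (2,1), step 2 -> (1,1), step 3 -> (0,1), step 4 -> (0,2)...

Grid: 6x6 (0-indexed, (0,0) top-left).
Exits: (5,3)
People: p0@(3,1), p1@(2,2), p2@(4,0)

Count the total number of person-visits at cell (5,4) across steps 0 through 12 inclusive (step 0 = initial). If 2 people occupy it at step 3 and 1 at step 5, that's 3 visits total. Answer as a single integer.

Step 0: p0@(3,1) p1@(2,2) p2@(4,0) -> at (5,4): 0 [-], cum=0
Step 1: p0@(4,1) p1@(3,2) p2@(5,0) -> at (5,4): 0 [-], cum=0
Step 2: p0@(5,1) p1@(4,2) p2@(5,1) -> at (5,4): 0 [-], cum=0
Step 3: p0@(5,2) p1@(5,2) p2@(5,2) -> at (5,4): 0 [-], cum=0
Step 4: p0@ESC p1@ESC p2@ESC -> at (5,4): 0 [-], cum=0
Total visits = 0

Answer: 0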